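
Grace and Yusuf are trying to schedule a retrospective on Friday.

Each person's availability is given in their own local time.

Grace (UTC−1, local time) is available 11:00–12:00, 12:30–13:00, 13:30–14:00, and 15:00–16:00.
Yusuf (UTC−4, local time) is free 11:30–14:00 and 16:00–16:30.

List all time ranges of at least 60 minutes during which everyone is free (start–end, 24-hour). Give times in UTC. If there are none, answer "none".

16:00–17:00

Grace → UTC: 12:00–13:00, 13:30–14:00, 14:30–15:00, 16:00–17:00.
Yusuf → UTC: 15:30–18:00, 20:00–20:30.
Grace ∩ Yusuf: 16:00–17:00.
Windows ≥ 60 min: 16:00–17:00.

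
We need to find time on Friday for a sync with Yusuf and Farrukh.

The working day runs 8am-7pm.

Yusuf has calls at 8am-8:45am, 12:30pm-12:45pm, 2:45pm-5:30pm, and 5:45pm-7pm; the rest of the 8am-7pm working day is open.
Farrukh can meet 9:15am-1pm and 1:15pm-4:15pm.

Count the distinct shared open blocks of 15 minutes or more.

3

Yusuf free within 08:00–19:00: 08:45–12:30, 12:45–14:45, 17:30–17:45.
Yusuf ∩ Farrukh: 09:15–12:30, 12:45–13:00, 13:15–14:45.
Windows ≥ 15 min: 09:15–12:30, 12:45–13:00, 13:15–14:45.
That's 3 windows.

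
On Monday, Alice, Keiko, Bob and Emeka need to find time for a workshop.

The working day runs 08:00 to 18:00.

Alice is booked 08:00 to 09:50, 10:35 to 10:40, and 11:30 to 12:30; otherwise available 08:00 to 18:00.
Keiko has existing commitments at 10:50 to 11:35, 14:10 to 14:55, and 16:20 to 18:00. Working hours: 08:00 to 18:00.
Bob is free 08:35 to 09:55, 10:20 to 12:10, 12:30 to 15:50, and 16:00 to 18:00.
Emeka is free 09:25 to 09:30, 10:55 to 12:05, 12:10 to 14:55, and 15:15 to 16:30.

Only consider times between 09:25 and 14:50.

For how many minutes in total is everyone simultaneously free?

100 minutes

Alice free within 08:00–18:00: 09:50–10:35, 10:40–11:30, 12:30–18:00.
Keiko free within 08:00–18:00: 08:00–10:50, 11:35–14:10, 14:55–16:20.
Alice ∩ Keiko: 09:50–10:35, 10:40–10:50, 12:30–14:10, 14:55–16:20.
Alice ∩ Keiko ∩ Bob: 09:50–09:55, 10:20–10:35, 10:40–10:50, 12:30–14:10, 14:55–15:50, 16:00–16:20.
Alice ∩ Keiko ∩ Bob ∩ Emeka: 12:30–14:10, 15:15–15:50, 16:00–16:20.
Restricted to 09:25–14:50: 12:30–14:10.
Total common minutes: 100.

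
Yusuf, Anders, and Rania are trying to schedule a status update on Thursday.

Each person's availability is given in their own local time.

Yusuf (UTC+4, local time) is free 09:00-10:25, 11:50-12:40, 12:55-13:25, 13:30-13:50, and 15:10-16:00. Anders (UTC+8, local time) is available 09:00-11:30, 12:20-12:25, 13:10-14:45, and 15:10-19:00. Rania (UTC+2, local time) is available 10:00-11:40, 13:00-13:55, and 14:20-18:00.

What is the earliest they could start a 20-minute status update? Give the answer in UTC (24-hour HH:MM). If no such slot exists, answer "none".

08:00

Yusuf → UTC: 05:00–06:25, 07:50–08:40, 08:55–09:25, 09:30–09:50, 11:10–12:00.
Anders → UTC: 01:00–03:30, 04:20–04:25, 05:10–06:45, 07:10–11:00.
Rania → UTC: 08:00–09:40, 11:00–11:55, 12:20–16:00.
Yusuf ∩ Anders: 05:10–06:25, 07:50–08:40, 08:55–09:25, 09:30–09:50.
Yusuf ∩ Anders ∩ Rania: 08:00–08:40, 08:55–09:25, 09:30–09:40.
Windows ≥ 20 min: 08:00–08:40, 08:55–09:25.
Earliest such window starts at 08:00.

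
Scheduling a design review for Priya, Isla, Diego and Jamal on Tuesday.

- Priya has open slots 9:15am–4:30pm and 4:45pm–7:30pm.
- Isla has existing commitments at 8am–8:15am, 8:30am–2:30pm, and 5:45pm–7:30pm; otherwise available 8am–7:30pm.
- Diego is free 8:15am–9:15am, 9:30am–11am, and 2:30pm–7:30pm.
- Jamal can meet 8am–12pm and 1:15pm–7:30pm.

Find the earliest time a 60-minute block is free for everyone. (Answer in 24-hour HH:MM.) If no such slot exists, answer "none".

14:30

Isla free within 08:00–19:30: 08:15–08:30, 14:30–17:45.
Priya ∩ Isla: 14:30–16:30, 16:45–17:45.
Priya ∩ Isla ∩ Diego: 14:30–16:30, 16:45–17:45.
Priya ∩ Isla ∩ Diego ∩ Jamal: 14:30–16:30, 16:45–17:45.
Windows ≥ 60 min: 14:30–16:30, 16:45–17:45.
Earliest such window starts at 14:30.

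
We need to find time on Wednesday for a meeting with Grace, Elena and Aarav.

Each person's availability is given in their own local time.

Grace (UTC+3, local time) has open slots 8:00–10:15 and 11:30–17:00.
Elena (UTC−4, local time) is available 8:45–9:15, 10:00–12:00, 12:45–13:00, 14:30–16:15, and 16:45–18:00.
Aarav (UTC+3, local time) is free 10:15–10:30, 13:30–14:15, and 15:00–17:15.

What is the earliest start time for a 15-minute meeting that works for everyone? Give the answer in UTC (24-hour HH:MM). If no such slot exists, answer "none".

Grace → UTC: 05:00–07:15, 08:30–14:00.
Elena → UTC: 12:45–13:15, 14:00–16:00, 16:45–17:00, 18:30–20:15, 20:45–22:00.
Aarav → UTC: 07:15–07:30, 10:30–11:15, 12:00–14:15.
Grace ∩ Elena: 12:45–13:15.
Grace ∩ Elena ∩ Aarav: 12:45–13:15.
Windows ≥ 15 min: 12:45–13:15.
Earliest such window starts at 12:45.

12:45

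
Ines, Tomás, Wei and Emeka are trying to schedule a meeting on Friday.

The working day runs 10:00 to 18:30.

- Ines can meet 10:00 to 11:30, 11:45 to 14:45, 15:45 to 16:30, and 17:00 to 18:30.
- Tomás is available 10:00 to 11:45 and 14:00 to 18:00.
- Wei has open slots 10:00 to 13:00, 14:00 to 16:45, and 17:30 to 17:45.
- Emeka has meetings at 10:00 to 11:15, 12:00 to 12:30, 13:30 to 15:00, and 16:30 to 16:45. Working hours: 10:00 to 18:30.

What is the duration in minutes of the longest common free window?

Emeka free within 10:00–18:30: 11:15–12:00, 12:30–13:30, 15:00–16:30, 16:45–18:30.
Ines ∩ Tomás: 10:00–11:30, 14:00–14:45, 15:45–16:30, 17:00–18:00.
Ines ∩ Tomás ∩ Wei: 10:00–11:30, 14:00–14:45, 15:45–16:30, 17:30–17:45.
Ines ∩ Tomás ∩ Wei ∩ Emeka: 11:15–11:30, 15:45–16:30, 17:30–17:45.
Common window lengths: 15, 45, 15 min; longest is 45.

45 minutes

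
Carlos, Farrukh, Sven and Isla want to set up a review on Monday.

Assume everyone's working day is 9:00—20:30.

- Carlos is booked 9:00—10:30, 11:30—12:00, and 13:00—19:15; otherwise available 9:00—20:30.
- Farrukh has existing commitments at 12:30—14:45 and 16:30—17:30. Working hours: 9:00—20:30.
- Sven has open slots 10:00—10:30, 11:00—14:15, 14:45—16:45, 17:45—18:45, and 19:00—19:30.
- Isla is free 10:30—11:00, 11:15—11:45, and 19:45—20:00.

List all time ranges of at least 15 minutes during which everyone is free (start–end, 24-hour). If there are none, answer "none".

Carlos free within 09:00–20:30: 10:30–11:30, 12:00–13:00, 19:15–20:30.
Farrukh free within 09:00–20:30: 09:00–12:30, 14:45–16:30, 17:30–20:30.
Carlos ∩ Farrukh: 10:30–11:30, 12:00–12:30, 19:15–20:30.
Carlos ∩ Farrukh ∩ Sven: 11:00–11:30, 12:00–12:30, 19:15–19:30.
Carlos ∩ Farrukh ∩ Sven ∩ Isla: 11:15–11:30.
Windows ≥ 15 min: 11:15–11:30.

11:15–11:30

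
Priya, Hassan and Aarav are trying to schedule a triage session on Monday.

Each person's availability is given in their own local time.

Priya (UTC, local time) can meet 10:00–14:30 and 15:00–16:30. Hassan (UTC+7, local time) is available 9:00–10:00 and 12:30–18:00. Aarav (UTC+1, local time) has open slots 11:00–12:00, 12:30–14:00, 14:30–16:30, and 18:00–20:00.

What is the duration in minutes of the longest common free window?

Priya → UTC: 10:00–14:30, 15:00–16:30.
Hassan → UTC: 02:00–03:00, 05:30–11:00.
Aarav → UTC: 10:00–11:00, 11:30–13:00, 13:30–15:30, 17:00–19:00.
Priya ∩ Hassan: 10:00–11:00.
Priya ∩ Hassan ∩ Aarav: 10:00–11:00.
Single common window of 60 minutes.

60 minutes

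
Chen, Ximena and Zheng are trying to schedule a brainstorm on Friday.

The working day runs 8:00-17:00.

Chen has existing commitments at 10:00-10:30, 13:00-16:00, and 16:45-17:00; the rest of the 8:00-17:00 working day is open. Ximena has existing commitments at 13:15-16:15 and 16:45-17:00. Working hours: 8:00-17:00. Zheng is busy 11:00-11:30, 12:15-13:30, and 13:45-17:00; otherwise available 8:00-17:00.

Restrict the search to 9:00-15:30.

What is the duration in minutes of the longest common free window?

Chen free within 08:00–17:00: 08:00–10:00, 10:30–13:00, 16:00–16:45.
Ximena free within 08:00–17:00: 08:00–13:15, 16:15–16:45.
Zheng free within 08:00–17:00: 08:00–11:00, 11:30–12:15, 13:30–13:45.
Chen ∩ Ximena: 08:00–10:00, 10:30–13:00, 16:15–16:45.
Chen ∩ Ximena ∩ Zheng: 08:00–10:00, 10:30–11:00, 11:30–12:15.
Restricted to 09:00–15:30: 09:00–10:00, 10:30–11:00, 11:30–12:15.
Common window lengths: 60, 30, 45 min; longest is 60.

60 minutes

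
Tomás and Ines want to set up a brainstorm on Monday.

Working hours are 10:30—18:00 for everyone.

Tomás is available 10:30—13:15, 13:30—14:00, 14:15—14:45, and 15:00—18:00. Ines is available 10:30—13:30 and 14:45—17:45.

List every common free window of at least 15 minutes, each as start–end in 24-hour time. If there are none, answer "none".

Tomás ∩ Ines: 10:30–13:15, 15:00–17:45.
Windows ≥ 15 min: 10:30–13:15, 15:00–17:45.

10:30–13:15, 15:00–17:45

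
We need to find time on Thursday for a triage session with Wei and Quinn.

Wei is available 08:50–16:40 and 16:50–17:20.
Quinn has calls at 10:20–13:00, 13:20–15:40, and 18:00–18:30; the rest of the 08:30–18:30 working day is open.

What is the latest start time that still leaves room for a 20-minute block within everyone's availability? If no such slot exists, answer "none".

Quinn free within 08:30–18:30: 08:30–10:20, 13:00–13:20, 15:40–18:00.
Wei ∩ Quinn: 08:50–10:20, 13:00–13:20, 15:40–16:40, 16:50–17:20.
Windows ≥ 20 min: 08:50–10:20, 13:00–13:20, 15:40–16:40, 16:50–17:20.
Latest start in the last window 16:50–17:20 is 17:20 − 20 min = 17:00.

17:00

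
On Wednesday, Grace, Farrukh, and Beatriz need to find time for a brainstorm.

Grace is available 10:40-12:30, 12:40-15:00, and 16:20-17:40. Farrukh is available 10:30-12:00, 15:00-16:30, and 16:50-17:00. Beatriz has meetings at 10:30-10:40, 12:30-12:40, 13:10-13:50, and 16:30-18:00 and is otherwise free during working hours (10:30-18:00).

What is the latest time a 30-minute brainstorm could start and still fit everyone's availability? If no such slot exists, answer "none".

11:30

Beatriz free within 10:30–18:00: 10:40–12:30, 12:40–13:10, 13:50–16:30.
Grace ∩ Farrukh: 10:40–12:00, 16:20–16:30, 16:50–17:00.
Grace ∩ Farrukh ∩ Beatriz: 10:40–12:00, 16:20–16:30.
Windows ≥ 30 min: 10:40–12:00.
Latest start in the last window 10:40–12:00 is 12:00 − 30 min = 11:30.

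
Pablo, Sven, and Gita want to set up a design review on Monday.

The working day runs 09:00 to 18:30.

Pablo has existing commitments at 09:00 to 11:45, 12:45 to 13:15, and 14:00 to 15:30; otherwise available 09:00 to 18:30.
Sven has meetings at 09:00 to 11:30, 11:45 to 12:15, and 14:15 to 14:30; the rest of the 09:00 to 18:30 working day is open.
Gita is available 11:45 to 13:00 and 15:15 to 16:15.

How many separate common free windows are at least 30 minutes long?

2

Pablo free within 09:00–18:30: 11:45–12:45, 13:15–14:00, 15:30–18:30.
Sven free within 09:00–18:30: 11:30–11:45, 12:15–14:15, 14:30–18:30.
Pablo ∩ Sven: 12:15–12:45, 13:15–14:00, 15:30–18:30.
Pablo ∩ Sven ∩ Gita: 12:15–12:45, 15:30–16:15.
Windows ≥ 30 min: 12:15–12:45, 15:30–16:15.
That's 2 windows.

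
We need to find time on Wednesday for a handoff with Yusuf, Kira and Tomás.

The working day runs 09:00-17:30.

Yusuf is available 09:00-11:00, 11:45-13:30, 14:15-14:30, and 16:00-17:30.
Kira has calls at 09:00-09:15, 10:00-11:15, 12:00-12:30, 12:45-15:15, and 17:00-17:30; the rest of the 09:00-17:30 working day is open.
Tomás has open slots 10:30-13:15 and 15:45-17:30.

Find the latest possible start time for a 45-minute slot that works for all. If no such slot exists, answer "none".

Kira free within 09:00–17:30: 09:15–10:00, 11:15–12:00, 12:30–12:45, 15:15–17:00.
Yusuf ∩ Kira: 09:15–10:00, 11:45–12:00, 12:30–12:45, 16:00–17:00.
Yusuf ∩ Kira ∩ Tomás: 11:45–12:00, 12:30–12:45, 16:00–17:00.
Windows ≥ 45 min: 16:00–17:00.
Latest start in the last window 16:00–17:00 is 17:00 − 45 min = 16:15.

16:15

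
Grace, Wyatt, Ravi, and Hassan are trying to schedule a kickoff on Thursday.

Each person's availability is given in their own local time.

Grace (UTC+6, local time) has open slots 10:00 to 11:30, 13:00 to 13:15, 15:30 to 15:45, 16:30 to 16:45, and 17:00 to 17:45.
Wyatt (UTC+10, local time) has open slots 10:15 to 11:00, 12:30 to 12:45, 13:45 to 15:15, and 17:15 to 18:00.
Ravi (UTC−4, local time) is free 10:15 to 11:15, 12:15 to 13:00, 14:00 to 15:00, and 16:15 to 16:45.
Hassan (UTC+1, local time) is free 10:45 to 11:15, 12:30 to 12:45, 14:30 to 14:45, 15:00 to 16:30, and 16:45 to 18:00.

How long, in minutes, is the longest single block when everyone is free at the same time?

Grace → UTC: 04:00–05:30, 07:00–07:15, 09:30–09:45, 10:30–10:45, 11:00–11:45.
Wyatt → UTC: 00:15–01:00, 02:30–02:45, 03:45–05:15, 07:15–08:00.
Ravi → UTC: 14:15–15:15, 16:15–17:00, 18:00–19:00, 20:15–20:45.
Hassan → UTC: 09:45–10:15, 11:30–11:45, 13:30–13:45, 14:00–15:30, 15:45–17:00.
Grace ∩ Wyatt: 04:00–05:15.
Grace ∩ Wyatt ∩ Ravi: (none).
Grace ∩ Wyatt ∩ Ravi ∩ Hassan: (none).
No common window.

0 minutes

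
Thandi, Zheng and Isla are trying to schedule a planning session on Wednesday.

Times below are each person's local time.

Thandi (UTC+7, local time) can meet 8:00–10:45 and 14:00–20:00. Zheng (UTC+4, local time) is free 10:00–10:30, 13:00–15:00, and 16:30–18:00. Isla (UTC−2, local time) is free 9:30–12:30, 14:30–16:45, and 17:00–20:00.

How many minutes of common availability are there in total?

30 minutes

Thandi → UTC: 01:00–03:45, 07:00–13:00.
Zheng → UTC: 06:00–06:30, 09:00–11:00, 12:30–14:00.
Isla → UTC: 11:30–14:30, 16:30–18:45, 19:00–22:00.
Thandi ∩ Zheng: 09:00–11:00, 12:30–13:00.
Thandi ∩ Zheng ∩ Isla: 12:30–13:00.
Total common minutes: 30.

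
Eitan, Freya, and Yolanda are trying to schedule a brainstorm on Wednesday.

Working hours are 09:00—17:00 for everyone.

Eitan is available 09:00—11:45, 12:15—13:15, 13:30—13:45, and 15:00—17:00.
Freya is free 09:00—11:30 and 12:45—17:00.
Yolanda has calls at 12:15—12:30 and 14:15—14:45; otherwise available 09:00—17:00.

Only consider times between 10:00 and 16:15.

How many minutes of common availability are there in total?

Yolanda free within 09:00–17:00: 09:00–12:15, 12:30–14:15, 14:45–17:00.
Eitan ∩ Freya: 09:00–11:30, 12:45–13:15, 13:30–13:45, 15:00–17:00.
Eitan ∩ Freya ∩ Yolanda: 09:00–11:30, 12:45–13:15, 13:30–13:45, 15:00–17:00.
Restricted to 10:00–16:15: 10:00–11:30, 12:45–13:15, 13:30–13:45, 15:00–16:15.
Total common minutes: 90 + 30 + 15 + 75 = 210.

210 minutes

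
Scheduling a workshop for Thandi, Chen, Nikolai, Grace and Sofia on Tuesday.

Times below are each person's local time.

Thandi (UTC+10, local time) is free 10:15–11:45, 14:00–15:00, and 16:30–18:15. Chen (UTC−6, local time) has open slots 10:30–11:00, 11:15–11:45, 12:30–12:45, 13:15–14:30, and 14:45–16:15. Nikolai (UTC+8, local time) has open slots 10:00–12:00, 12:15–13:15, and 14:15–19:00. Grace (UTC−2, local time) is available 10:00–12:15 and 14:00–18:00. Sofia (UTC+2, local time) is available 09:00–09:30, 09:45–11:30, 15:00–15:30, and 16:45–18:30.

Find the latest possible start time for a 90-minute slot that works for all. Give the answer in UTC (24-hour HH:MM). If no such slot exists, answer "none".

none

Thandi → UTC: 00:15–01:45, 04:00–05:00, 06:30–08:15.
Chen → UTC: 16:30–17:00, 17:15–17:45, 18:30–18:45, 19:15–20:30, 20:45–22:15.
Nikolai → UTC: 02:00–04:00, 04:15–05:15, 06:15–11:00.
Grace → UTC: 12:00–14:15, 16:00–20:00.
Sofia → UTC: 07:00–07:30, 07:45–09:30, 13:00–13:30, 14:45–16:30.
Thandi ∩ Chen: (none).
Thandi ∩ Chen ∩ Nikolai: (none).
Thandi ∩ Chen ∩ Nikolai ∩ Grace: (none).
Thandi ∩ Chen ∩ Nikolai ∩ Grace ∩ Sofia: (none).
Windows ≥ 90 min: (none).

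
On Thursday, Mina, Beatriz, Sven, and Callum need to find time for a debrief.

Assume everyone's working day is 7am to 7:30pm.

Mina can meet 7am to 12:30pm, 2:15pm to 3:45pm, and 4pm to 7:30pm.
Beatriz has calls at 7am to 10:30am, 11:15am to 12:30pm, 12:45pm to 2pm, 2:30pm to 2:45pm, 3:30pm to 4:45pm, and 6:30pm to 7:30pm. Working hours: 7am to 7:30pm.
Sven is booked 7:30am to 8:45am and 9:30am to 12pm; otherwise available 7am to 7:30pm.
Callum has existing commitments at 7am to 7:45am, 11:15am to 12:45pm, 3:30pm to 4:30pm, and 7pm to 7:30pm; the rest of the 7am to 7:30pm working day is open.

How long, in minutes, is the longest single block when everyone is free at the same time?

105 minutes

Beatriz free within 07:00–19:30: 10:30–11:15, 12:30–12:45, 14:00–14:30, 14:45–15:30, 16:45–18:30.
Sven free within 07:00–19:30: 07:00–07:30, 08:45–09:30, 12:00–19:30.
Callum free within 07:00–19:30: 07:45–11:15, 12:45–15:30, 16:30–19:00.
Mina ∩ Beatriz: 10:30–11:15, 14:15–14:30, 14:45–15:30, 16:45–18:30.
Mina ∩ Beatriz ∩ Sven: 14:15–14:30, 14:45–15:30, 16:45–18:30.
Mina ∩ Beatriz ∩ Sven ∩ Callum: 14:15–14:30, 14:45–15:30, 16:45–18:30.
Common window lengths: 15, 45, 105 min; longest is 105.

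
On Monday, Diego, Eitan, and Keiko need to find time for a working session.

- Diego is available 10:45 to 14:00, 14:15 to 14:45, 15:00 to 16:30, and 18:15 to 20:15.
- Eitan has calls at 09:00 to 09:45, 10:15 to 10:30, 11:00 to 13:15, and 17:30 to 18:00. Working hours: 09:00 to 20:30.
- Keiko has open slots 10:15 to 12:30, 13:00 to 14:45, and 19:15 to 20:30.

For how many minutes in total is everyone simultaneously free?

150 minutes

Eitan free within 09:00–20:30: 09:45–10:15, 10:30–11:00, 13:15–17:30, 18:00–20:30.
Diego ∩ Eitan: 10:45–11:00, 13:15–14:00, 14:15–14:45, 15:00–16:30, 18:15–20:15.
Diego ∩ Eitan ∩ Keiko: 10:45–11:00, 13:15–14:00, 14:15–14:45, 19:15–20:15.
Total common minutes: 15 + 45 + 30 + 60 = 150.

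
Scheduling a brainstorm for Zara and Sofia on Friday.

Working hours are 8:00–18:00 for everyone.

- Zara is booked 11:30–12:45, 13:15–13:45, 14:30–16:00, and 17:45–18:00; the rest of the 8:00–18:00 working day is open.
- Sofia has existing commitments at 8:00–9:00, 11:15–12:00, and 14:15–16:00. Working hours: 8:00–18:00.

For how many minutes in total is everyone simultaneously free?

Zara free within 08:00–18:00: 08:00–11:30, 12:45–13:15, 13:45–14:30, 16:00–17:45.
Sofia free within 08:00–18:00: 09:00–11:15, 12:00–14:15, 16:00–18:00.
Zara ∩ Sofia: 09:00–11:15, 12:45–13:15, 13:45–14:15, 16:00–17:45.
Total common minutes: 135 + 30 + 30 + 105 = 300.

300 minutes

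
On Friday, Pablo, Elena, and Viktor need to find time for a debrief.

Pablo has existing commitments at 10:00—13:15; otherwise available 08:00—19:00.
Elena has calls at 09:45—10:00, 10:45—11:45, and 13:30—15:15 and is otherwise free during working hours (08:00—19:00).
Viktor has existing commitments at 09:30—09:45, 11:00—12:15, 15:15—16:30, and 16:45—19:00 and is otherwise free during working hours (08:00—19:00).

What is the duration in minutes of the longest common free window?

90 minutes

Pablo free within 08:00–19:00: 08:00–10:00, 13:15–19:00.
Elena free within 08:00–19:00: 08:00–09:45, 10:00–10:45, 11:45–13:30, 15:15–19:00.
Viktor free within 08:00–19:00: 08:00–09:30, 09:45–11:00, 12:15–15:15, 16:30–16:45.
Pablo ∩ Elena: 08:00–09:45, 13:15–13:30, 15:15–19:00.
Pablo ∩ Elena ∩ Viktor: 08:00–09:30, 13:15–13:30, 16:30–16:45.
Common window lengths: 90, 15, 15 min; longest is 90.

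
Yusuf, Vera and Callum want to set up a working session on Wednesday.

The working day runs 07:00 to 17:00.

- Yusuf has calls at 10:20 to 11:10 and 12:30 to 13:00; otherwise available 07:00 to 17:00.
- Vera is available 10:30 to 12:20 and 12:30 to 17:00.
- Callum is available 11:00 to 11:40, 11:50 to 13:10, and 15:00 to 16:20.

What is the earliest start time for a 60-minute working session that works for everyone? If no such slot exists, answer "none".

15:00

Yusuf free within 07:00–17:00: 07:00–10:20, 11:10–12:30, 13:00–17:00.
Yusuf ∩ Vera: 11:10–12:20, 13:00–17:00.
Yusuf ∩ Vera ∩ Callum: 11:10–11:40, 11:50–12:20, 13:00–13:10, 15:00–16:20.
Windows ≥ 60 min: 15:00–16:20.
Earliest such window starts at 15:00.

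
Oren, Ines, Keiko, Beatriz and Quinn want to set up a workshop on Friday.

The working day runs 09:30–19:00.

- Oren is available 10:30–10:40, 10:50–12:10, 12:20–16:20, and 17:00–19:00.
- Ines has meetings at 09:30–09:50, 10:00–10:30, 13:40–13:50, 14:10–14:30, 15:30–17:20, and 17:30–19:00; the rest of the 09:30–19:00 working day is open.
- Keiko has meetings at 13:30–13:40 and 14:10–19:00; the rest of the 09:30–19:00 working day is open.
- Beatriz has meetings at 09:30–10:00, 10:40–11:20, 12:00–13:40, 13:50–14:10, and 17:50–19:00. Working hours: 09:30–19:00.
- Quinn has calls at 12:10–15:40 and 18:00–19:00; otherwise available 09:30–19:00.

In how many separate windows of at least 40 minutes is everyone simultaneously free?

1

Ines free within 09:30–19:00: 09:50–10:00, 10:30–13:40, 13:50–14:10, 14:30–15:30, 17:20–17:30.
Keiko free within 09:30–19:00: 09:30–13:30, 13:40–14:10.
Beatriz free within 09:30–19:00: 10:00–10:40, 11:20–12:00, 13:40–13:50, 14:10–17:50.
Quinn free within 09:30–19:00: 09:30–12:10, 15:40–18:00.
Oren ∩ Ines: 10:30–10:40, 10:50–12:10, 12:20–13:40, 13:50–14:10, 14:30–15:30, 17:20–17:30.
Oren ∩ Ines ∩ Keiko: 10:30–10:40, 10:50–12:10, 12:20–13:30, 13:50–14:10.
Oren ∩ Ines ∩ Keiko ∩ Beatriz: 10:30–10:40, 11:20–12:00.
Oren ∩ Ines ∩ Keiko ∩ Beatriz ∩ Quinn: 10:30–10:40, 11:20–12:00.
Windows ≥ 40 min: 11:20–12:00.
That's 1 window.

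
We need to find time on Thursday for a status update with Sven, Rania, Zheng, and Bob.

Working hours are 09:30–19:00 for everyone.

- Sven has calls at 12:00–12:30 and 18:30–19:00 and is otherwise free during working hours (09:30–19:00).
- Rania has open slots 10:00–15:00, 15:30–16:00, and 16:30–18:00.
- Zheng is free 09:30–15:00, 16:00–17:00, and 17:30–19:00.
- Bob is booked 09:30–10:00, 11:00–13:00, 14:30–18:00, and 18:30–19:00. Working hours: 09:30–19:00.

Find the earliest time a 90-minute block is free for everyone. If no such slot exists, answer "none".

13:00

Sven free within 09:30–19:00: 09:30–12:00, 12:30–18:30.
Bob free within 09:30–19:00: 10:00–11:00, 13:00–14:30, 18:00–18:30.
Sven ∩ Rania: 10:00–12:00, 12:30–15:00, 15:30–16:00, 16:30–18:00.
Sven ∩ Rania ∩ Zheng: 10:00–12:00, 12:30–15:00, 16:30–17:00, 17:30–18:00.
Sven ∩ Rania ∩ Zheng ∩ Bob: 10:00–11:00, 13:00–14:30.
Windows ≥ 90 min: 13:00–14:30.
Earliest such window starts at 13:00.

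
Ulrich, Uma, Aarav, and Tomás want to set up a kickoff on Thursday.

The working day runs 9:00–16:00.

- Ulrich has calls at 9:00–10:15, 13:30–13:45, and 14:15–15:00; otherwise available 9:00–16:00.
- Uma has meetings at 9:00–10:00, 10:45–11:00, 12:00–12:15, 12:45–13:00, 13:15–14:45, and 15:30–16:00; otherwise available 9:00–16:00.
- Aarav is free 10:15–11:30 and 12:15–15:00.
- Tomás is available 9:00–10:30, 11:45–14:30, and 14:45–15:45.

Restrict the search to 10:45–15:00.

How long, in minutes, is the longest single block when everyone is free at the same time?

Ulrich free within 09:00–16:00: 10:15–13:30, 13:45–14:15, 15:00–16:00.
Uma free within 09:00–16:00: 10:00–10:45, 11:00–12:00, 12:15–12:45, 13:00–13:15, 14:45–15:30.
Ulrich ∩ Uma: 10:15–10:45, 11:00–12:00, 12:15–12:45, 13:00–13:15, 15:00–15:30.
Ulrich ∩ Uma ∩ Aarav: 10:15–10:45, 11:00–11:30, 12:15–12:45, 13:00–13:15.
Ulrich ∩ Uma ∩ Aarav ∩ Tomás: 10:15–10:30, 12:15–12:45, 13:00–13:15.
Restricted to 10:45–15:00: 12:15–12:45, 13:00–13:15.
Common window lengths: 30, 15 min; longest is 30.

30 minutes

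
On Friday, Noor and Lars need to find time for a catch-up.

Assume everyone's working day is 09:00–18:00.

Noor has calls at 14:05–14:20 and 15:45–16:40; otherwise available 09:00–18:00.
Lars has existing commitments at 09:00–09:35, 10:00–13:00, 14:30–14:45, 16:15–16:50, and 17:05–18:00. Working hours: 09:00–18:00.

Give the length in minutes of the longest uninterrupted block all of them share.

Noor free within 09:00–18:00: 09:00–14:05, 14:20–15:45, 16:40–18:00.
Lars free within 09:00–18:00: 09:35–10:00, 13:00–14:30, 14:45–16:15, 16:50–17:05.
Noor ∩ Lars: 09:35–10:00, 13:00–14:05, 14:20–14:30, 14:45–15:45, 16:50–17:05.
Common window lengths: 25, 65, 10, 60, 15 min; longest is 65.

65 minutes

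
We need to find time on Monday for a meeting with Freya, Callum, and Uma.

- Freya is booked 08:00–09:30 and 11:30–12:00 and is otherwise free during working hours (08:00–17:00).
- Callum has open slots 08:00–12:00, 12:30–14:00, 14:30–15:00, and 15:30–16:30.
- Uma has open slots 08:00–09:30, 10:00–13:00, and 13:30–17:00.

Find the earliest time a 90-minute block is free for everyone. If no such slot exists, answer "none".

10:00

Freya free within 08:00–17:00: 09:30–11:30, 12:00–17:00.
Freya ∩ Callum: 09:30–11:30, 12:30–14:00, 14:30–15:00, 15:30–16:30.
Freya ∩ Callum ∩ Uma: 10:00–11:30, 12:30–13:00, 13:30–14:00, 14:30–15:00, 15:30–16:30.
Windows ≥ 90 min: 10:00–11:30.
Earliest such window starts at 10:00.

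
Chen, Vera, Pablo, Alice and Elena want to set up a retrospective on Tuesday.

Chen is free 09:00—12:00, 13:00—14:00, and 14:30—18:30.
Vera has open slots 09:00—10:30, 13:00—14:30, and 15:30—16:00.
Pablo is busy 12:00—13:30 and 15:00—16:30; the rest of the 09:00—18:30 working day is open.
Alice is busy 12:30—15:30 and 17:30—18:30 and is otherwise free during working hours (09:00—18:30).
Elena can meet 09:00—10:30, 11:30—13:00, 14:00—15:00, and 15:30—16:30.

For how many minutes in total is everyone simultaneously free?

90 minutes

Pablo free within 09:00–18:30: 09:00–12:00, 13:30–15:00, 16:30–18:30.
Alice free within 09:00–18:30: 09:00–12:30, 15:30–17:30.
Chen ∩ Vera: 09:00–10:30, 13:00–14:00, 15:30–16:00.
Chen ∩ Vera ∩ Pablo: 09:00–10:30, 13:30–14:00.
Chen ∩ Vera ∩ Pablo ∩ Alice: 09:00–10:30.
Chen ∩ Vera ∩ Pablo ∩ Alice ∩ Elena: 09:00–10:30.
Total common minutes: 90.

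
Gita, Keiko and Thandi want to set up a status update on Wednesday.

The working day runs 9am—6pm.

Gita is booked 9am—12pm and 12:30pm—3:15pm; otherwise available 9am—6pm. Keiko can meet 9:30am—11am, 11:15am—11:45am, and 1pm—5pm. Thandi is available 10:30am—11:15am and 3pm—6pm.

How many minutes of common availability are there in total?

105 minutes

Gita free within 09:00–18:00: 12:00–12:30, 15:15–18:00.
Gita ∩ Keiko: 15:15–17:00.
Gita ∩ Keiko ∩ Thandi: 15:15–17:00.
Total common minutes: 105.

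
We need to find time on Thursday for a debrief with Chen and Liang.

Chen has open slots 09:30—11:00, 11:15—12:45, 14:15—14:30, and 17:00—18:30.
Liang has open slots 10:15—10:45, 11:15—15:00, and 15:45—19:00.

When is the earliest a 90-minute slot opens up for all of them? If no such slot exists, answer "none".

Chen ∩ Liang: 10:15–10:45, 11:15–12:45, 14:15–14:30, 17:00–18:30.
Windows ≥ 90 min: 11:15–12:45, 17:00–18:30.
Earliest such window starts at 11:15.

11:15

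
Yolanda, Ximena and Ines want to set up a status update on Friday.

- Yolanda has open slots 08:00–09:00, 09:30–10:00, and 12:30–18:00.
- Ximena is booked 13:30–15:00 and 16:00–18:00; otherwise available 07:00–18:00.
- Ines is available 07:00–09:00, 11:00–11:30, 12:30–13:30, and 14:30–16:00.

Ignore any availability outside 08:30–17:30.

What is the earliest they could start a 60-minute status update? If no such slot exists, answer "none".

12:30

Ximena free within 07:00–18:00: 07:00–13:30, 15:00–16:00.
Yolanda ∩ Ximena: 08:00–09:00, 09:30–10:00, 12:30–13:30, 15:00–16:00.
Yolanda ∩ Ximena ∩ Ines: 08:00–09:00, 12:30–13:30, 15:00–16:00.
Restricted to 08:30–17:30: 08:30–09:00, 12:30–13:30, 15:00–16:00.
Windows ≥ 60 min: 12:30–13:30, 15:00–16:00.
Earliest such window starts at 12:30.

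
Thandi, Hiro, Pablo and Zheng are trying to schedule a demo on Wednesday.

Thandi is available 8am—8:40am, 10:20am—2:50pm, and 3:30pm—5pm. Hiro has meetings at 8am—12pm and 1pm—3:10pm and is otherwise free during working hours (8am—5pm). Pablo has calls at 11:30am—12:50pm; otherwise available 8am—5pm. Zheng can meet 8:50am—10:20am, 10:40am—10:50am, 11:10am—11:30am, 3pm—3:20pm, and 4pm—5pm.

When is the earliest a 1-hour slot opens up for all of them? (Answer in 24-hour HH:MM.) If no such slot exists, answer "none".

16:00

Hiro free within 08:00–17:00: 12:00–13:00, 15:10–17:00.
Pablo free within 08:00–17:00: 08:00–11:30, 12:50–17:00.
Thandi ∩ Hiro: 12:00–13:00, 15:30–17:00.
Thandi ∩ Hiro ∩ Pablo: 12:50–13:00, 15:30–17:00.
Thandi ∩ Hiro ∩ Pablo ∩ Zheng: 16:00–17:00.
Windows ≥ 60 min: 16:00–17:00.
Earliest such window starts at 16:00.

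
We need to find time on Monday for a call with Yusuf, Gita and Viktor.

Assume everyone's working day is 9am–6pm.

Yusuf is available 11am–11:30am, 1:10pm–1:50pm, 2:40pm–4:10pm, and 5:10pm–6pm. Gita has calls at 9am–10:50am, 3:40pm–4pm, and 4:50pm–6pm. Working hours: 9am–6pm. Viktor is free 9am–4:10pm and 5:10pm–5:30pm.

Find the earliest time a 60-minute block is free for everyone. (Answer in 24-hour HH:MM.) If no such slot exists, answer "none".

Gita free within 09:00–18:00: 10:50–15:40, 16:00–16:50.
Yusuf ∩ Gita: 11:00–11:30, 13:10–13:50, 14:40–15:40, 16:00–16:10.
Yusuf ∩ Gita ∩ Viktor: 11:00–11:30, 13:10–13:50, 14:40–15:40, 16:00–16:10.
Windows ≥ 60 min: 14:40–15:40.
Earliest such window starts at 14:40.

14:40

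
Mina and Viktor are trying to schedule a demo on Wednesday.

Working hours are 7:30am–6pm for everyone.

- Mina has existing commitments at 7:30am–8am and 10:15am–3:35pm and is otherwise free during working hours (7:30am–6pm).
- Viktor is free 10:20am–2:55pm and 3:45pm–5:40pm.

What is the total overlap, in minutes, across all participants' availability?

Mina free within 07:30–18:00: 08:00–10:15, 15:35–18:00.
Mina ∩ Viktor: 15:45–17:40.
Total common minutes: 115.

115 minutes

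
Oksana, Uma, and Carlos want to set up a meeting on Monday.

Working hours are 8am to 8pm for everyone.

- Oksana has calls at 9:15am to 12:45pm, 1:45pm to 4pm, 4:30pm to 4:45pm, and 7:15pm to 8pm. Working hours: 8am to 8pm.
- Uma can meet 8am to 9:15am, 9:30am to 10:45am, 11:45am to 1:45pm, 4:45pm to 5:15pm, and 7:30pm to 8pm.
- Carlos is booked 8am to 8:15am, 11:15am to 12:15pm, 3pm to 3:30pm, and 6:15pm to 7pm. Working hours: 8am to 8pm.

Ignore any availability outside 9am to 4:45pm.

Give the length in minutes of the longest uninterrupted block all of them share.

60 minutes

Oksana free within 08:00–20:00: 08:00–09:15, 12:45–13:45, 16:00–16:30, 16:45–19:15.
Carlos free within 08:00–20:00: 08:15–11:15, 12:15–15:00, 15:30–18:15, 19:00–20:00.
Oksana ∩ Uma: 08:00–09:15, 12:45–13:45, 16:45–17:15.
Oksana ∩ Uma ∩ Carlos: 08:15–09:15, 12:45–13:45, 16:45–17:15.
Restricted to 09:00–16:45: 09:00–09:15, 12:45–13:45.
Common window lengths: 15, 60 min; longest is 60.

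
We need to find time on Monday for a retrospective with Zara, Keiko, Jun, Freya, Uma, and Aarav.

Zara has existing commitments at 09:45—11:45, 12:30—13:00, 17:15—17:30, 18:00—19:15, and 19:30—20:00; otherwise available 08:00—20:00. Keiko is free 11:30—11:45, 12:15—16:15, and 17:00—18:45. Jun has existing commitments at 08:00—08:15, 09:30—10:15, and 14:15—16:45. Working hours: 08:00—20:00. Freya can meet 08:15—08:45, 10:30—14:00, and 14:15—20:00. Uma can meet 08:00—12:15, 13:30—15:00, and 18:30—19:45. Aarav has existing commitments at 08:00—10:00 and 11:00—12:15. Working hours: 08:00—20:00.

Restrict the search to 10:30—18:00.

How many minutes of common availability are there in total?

Zara free within 08:00–20:00: 08:00–09:45, 11:45–12:30, 13:00–17:15, 17:30–18:00, 19:15–19:30.
Jun free within 08:00–20:00: 08:15–09:30, 10:15–14:15, 16:45–20:00.
Aarav free within 08:00–20:00: 10:00–11:00, 12:15–20:00.
Zara ∩ Keiko: 12:15–12:30, 13:00–16:15, 17:00–17:15, 17:30–18:00.
Zara ∩ Keiko ∩ Jun: 12:15–12:30, 13:00–14:15, 17:00–17:15, 17:30–18:00.
Zara ∩ Keiko ∩ Jun ∩ Freya: 12:15–12:30, 13:00–14:00, 17:00–17:15, 17:30–18:00.
Zara ∩ Keiko ∩ Jun ∩ Freya ∩ Uma: 13:30–14:00.
Zara ∩ Keiko ∩ Jun ∩ Freya ∩ Uma ∩ Aarav: 13:30–14:00.
Restricted to 10:30–18:00: 13:30–14:00.
Total common minutes: 30.

30 minutes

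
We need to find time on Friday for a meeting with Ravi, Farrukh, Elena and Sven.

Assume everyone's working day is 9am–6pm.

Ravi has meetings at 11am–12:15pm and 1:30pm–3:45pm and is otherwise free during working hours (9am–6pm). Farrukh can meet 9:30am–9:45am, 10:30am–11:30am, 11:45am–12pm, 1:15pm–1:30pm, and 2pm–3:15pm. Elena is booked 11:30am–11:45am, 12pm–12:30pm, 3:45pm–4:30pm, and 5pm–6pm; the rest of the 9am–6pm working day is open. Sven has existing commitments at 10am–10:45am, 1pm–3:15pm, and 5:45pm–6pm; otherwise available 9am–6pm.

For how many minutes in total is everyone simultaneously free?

30 minutes

Ravi free within 09:00–18:00: 09:00–11:00, 12:15–13:30, 15:45–18:00.
Elena free within 09:00–18:00: 09:00–11:30, 11:45–12:00, 12:30–15:45, 16:30–17:00.
Sven free within 09:00–18:00: 09:00–10:00, 10:45–13:00, 15:15–17:45.
Ravi ∩ Farrukh: 09:30–09:45, 10:30–11:00, 13:15–13:30.
Ravi ∩ Farrukh ∩ Elena: 09:30–09:45, 10:30–11:00, 13:15–13:30.
Ravi ∩ Farrukh ∩ Elena ∩ Sven: 09:30–09:45, 10:45–11:00.
Total common minutes: 15 + 15 = 30.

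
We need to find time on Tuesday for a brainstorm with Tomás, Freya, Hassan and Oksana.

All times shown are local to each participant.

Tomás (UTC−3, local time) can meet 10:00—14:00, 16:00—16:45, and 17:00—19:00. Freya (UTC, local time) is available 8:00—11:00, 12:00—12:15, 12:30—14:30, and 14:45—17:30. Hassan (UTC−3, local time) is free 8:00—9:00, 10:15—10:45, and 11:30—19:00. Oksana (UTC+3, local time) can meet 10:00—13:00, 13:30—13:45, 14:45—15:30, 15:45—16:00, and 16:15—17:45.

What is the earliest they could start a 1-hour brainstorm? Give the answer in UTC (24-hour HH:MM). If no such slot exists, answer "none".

none

Tomás → UTC: 13:00–17:00, 19:00–19:45, 20:00–22:00.
Freya → UTC: 08:00–11:00, 12:00–12:15, 12:30–14:30, 14:45–17:30.
Hassan → UTC: 11:00–12:00, 13:15–13:45, 14:30–22:00.
Oksana → UTC: 07:00–10:00, 10:30–10:45, 11:45–12:30, 12:45–13:00, 13:15–14:45.
Tomás ∩ Freya: 13:00–14:30, 14:45–17:00.
Tomás ∩ Freya ∩ Hassan: 13:15–13:45, 14:45–17:00.
Tomás ∩ Freya ∩ Hassan ∩ Oksana: 13:15–13:45.
Windows ≥ 60 min: (none).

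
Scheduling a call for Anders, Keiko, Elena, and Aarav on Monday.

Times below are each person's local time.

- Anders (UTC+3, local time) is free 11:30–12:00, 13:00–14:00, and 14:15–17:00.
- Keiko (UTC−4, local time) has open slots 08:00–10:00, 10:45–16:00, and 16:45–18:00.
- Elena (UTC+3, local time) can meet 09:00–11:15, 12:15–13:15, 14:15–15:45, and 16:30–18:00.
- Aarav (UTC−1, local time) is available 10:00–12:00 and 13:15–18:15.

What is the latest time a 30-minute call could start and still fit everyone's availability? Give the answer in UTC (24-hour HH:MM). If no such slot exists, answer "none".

Anders → UTC: 08:30–09:00, 10:00–11:00, 11:15–14:00.
Keiko → UTC: 12:00–14:00, 14:45–20:00, 20:45–22:00.
Elena → UTC: 06:00–08:15, 09:15–10:15, 11:15–12:45, 13:30–15:00.
Aarav → UTC: 11:00–13:00, 14:15–19:15.
Anders ∩ Keiko: 12:00–14:00.
Anders ∩ Keiko ∩ Elena: 12:00–12:45, 13:30–14:00.
Anders ∩ Keiko ∩ Elena ∩ Aarav: 12:00–12:45.
Windows ≥ 30 min: 12:00–12:45.
Latest start in the last window 12:00–12:45 is 12:45 − 30 min = 12:15.

12:15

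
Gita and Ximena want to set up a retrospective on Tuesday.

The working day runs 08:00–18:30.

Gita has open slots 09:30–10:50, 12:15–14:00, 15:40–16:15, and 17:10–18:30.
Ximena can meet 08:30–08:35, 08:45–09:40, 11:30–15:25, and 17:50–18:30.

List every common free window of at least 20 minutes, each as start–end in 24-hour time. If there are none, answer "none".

12:15–14:00, 17:50–18:30

Gita ∩ Ximena: 09:30–09:40, 12:15–14:00, 17:50–18:30.
Windows ≥ 20 min: 12:15–14:00, 17:50–18:30.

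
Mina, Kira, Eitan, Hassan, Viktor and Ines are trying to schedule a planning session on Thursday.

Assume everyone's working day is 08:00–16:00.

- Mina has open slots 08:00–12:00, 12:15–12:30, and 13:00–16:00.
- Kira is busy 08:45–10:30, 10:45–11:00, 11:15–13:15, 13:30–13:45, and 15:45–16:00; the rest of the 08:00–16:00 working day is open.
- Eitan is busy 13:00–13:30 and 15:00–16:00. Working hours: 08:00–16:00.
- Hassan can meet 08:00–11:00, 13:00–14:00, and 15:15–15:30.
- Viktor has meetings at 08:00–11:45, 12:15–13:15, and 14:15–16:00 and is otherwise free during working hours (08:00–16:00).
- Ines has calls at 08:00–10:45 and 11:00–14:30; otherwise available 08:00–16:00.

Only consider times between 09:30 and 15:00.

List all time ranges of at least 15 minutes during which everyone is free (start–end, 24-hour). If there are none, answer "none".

none

Kira free within 08:00–16:00: 08:00–08:45, 10:30–10:45, 11:00–11:15, 13:15–13:30, 13:45–15:45.
Eitan free within 08:00–16:00: 08:00–13:00, 13:30–15:00.
Viktor free within 08:00–16:00: 11:45–12:15, 13:15–14:15.
Ines free within 08:00–16:00: 10:45–11:00, 14:30–16:00.
Mina ∩ Kira: 08:00–08:45, 10:30–10:45, 11:00–11:15, 13:15–13:30, 13:45–15:45.
Mina ∩ Kira ∩ Eitan: 08:00–08:45, 10:30–10:45, 11:00–11:15, 13:45–15:00.
Mina ∩ Kira ∩ Eitan ∩ Hassan: 08:00–08:45, 10:30–10:45, 13:45–14:00.
Mina ∩ Kira ∩ Eitan ∩ Hassan ∩ Viktor: 13:45–14:00.
Mina ∩ Kira ∩ Eitan ∩ Hassan ∩ Viktor ∩ Ines: (none).
Restricted to 09:30–15:00: (none).
Windows ≥ 15 min: (none).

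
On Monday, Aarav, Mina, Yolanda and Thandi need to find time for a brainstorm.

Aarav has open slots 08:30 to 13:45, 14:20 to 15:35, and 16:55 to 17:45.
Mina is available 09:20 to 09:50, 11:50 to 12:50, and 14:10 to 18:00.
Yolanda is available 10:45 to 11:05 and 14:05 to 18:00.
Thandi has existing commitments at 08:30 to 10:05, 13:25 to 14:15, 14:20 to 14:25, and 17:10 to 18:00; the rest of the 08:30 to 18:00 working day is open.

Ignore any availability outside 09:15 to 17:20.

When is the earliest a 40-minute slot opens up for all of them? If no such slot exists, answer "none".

14:25

Thandi free within 08:30–18:00: 10:05–13:25, 14:15–14:20, 14:25–17:10.
Aarav ∩ Mina: 09:20–09:50, 11:50–12:50, 14:20–15:35, 16:55–17:45.
Aarav ∩ Mina ∩ Yolanda: 14:20–15:35, 16:55–17:45.
Aarav ∩ Mina ∩ Yolanda ∩ Thandi: 14:25–15:35, 16:55–17:10.
Restricted to 09:15–17:20: 14:25–15:35, 16:55–17:10.
Windows ≥ 40 min: 14:25–15:35.
Earliest such window starts at 14:25.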